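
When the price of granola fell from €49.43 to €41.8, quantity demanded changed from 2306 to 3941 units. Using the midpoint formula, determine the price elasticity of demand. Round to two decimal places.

-3.13

%Δq = (3941 − 2306)/[(2306 + 3941)/2] = 1635/3123.5 ≈ 0.5235.
%ΔP = (41.8 − 49.43)/[(49.43 + 41.8)/2] = -7.63/45.615 ≈ -0.1673.
Arc elasticity E = %Δq/%ΔP ≈ 0.5235/-0.1673 ≈ -3.13.
|E| > 1: demand is elastic over this range.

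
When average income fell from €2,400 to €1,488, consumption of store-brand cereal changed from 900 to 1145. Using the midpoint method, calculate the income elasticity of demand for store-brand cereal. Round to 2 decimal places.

%ΔQ = (1145 − 900)/[(900+1145)/2] = 245/1022.5 ≈ 0.2396.
%ΔM = (1,488 − 2,400)/[(2,400+1,488)/2] = -912/1944 ≈ -0.4691.
E_I = %ΔQ/%ΔM ≈ -0.51.
E_I < 0: inferior good.

-0.51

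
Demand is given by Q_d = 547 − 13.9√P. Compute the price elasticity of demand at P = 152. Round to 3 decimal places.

At P = 152, Q_d = 375.6293.
dQ_d/dP = −13.9/(2√P) = −13.9/(2·12.3288).
Point elasticity E = (dQ_d/dP)·(P/Q_d) = -0.5637 × 152/375.6293 ≈ -0.228.
|E| < 1, so demand is inelastic at this price.

-0.228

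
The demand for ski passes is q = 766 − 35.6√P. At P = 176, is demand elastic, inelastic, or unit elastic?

At P = 176, q = 293.7126.
dq/dP = −35.6/(2√P) = −35.6/(2·13.2665).
Point elasticity E = (dq/dP)·(P/q) = -1.3417 × 176/293.7126 ≈ -0.804.
|E| ≈ 0.804 < 1, so demand is inelastic.

inelastic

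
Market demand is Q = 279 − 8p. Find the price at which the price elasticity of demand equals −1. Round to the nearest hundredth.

17.44

For linear demand Q = a − bp, E = −bp/(a − bp). |E| = 1 ⇒ bp = a − bp ⇒ p = a/(2b).
p = 279/(2·8) ≈ 17.44.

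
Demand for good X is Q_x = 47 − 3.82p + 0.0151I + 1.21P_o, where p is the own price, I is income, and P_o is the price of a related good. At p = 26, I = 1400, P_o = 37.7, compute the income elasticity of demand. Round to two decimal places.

Evaluating quantity at (p, I, P_o) gives Q_x = 47 − 3.82(26) + 0.0151(1400) + 1.21(37.7) = 47 − 99.32 + 21.14 + 45.617 = 14.437.
∂Q_x/∂I = +0.0151, so E_I = 0.0151·(1400/14.437) ≈ 1.46.
E_I > 1: normal good (luxury).

1.46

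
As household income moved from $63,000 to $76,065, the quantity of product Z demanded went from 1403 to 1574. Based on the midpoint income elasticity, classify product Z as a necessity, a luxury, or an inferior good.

necessity

%ΔQ = (1574 − 1403)/[(1403+1574)/2] = 171/1488.5 ≈ 0.1149.
%ΔI = (76,065 − 63,000)/[(63,000+76,065)/2] = 13065/69532.5 ≈ 0.1879.
E_I = %ΔQ/%ΔI ≈ 0.611.
E_I ∈ (0,1): normal good (necessity).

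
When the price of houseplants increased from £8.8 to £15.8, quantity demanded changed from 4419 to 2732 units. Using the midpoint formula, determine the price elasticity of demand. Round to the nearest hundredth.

-0.83

%ΔQ = (2732 − 4419)/[(4419 + 2732)/2] = -1687/3575.5 ≈ -0.4718.
%ΔP = (15.8 − 8.8)/[(8.8 + 15.8)/2] = 7/12.3 ≈ 0.5691.
Arc elasticity E = %ΔQ/%ΔP ≈ -0.4718/0.5691 ≈ -0.83.
|E| < 1: demand is inelastic over this range.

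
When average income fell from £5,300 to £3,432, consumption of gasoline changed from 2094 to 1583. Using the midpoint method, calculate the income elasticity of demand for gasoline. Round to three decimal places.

0.650

%ΔQ = (1583 − 2094)/[(2094+1583)/2] = -511/1838.5 ≈ -0.2779.
%ΔM = (3,432 − 5,300)/[(5,300+3,432)/2] = -1868/4366 ≈ -0.4279.
E_I = %ΔQ/%ΔM ≈ 0.650.
E_I ∈ (0,1): normal good (necessity).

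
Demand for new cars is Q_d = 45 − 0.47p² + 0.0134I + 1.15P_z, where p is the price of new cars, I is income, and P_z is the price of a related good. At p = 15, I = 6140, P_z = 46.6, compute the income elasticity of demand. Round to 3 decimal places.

First evaluate Q_d: 45 − 0.47(15)² + 0.0134(6140) + 1.15(46.6) = 45 − 105.75 + 82.276 + 53.59 = 75.116.
∂Q_d/∂I = +0.0134, so E_I = 0.0134·(6140/75.116) ≈ 1.095.
E_I > 1: normal good (luxury).

1.095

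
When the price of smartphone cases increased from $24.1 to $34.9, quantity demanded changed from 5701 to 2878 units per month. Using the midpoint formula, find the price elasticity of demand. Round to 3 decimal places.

-1.798

%ΔQ = (2878 − 5701)/[(5701 + 2878)/2] = -2823/4289.5 ≈ -0.6581.
%Δp = (34.9 − 24.1)/[(24.1 + 34.9)/2] = 10.8/29.5 ≈ 0.3661.
Arc elasticity E = %ΔQ/%Δp ≈ -0.6581/0.3661 ≈ -1.798.
|E| > 1: demand is elastic over this range.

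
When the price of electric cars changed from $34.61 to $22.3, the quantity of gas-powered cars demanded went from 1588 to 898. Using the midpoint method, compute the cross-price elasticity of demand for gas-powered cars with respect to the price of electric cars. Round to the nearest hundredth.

%ΔQ_x = (898 − 1588)/[(1588+898)/2] = -690/1243 ≈ -0.5551.
%ΔP_y = (22.3 − 34.61)/[(34.61+22.3)/2] ≈ -0.4326.
E_xy = -0.5551/-0.4326 ≈ 1.28.
E_xy > 0, so gas-powered cars and electric cars are substitutes.

1.28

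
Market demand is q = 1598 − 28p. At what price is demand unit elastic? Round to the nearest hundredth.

For linear demand q = a − bp, E = −bp/(a − bp). |E| = 1 ⇒ bp = a − bp ⇒ p = a/(2b).
p = 1598/(2·28) ≈ 28.54.

28.54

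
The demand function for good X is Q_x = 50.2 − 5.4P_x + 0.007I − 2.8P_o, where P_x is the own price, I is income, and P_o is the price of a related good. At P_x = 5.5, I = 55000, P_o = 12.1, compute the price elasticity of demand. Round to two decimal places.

First evaluate Q_x: 50.2 − 5.4(5.5) + 0.007(55000) − 2.8(12.1) = 50.2 − 29.7 + 385 − 33.88 = 371.62.
∂Q_x/∂P_x = −5.4, so E_p = (−5.4)·(5.5/371.62) ≈ -0.08.
|E_p| < 1: demand is inelastic.

-0.08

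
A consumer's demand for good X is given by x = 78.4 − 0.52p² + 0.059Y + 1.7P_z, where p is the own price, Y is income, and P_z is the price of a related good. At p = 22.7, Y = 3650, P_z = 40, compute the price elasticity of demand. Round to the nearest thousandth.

-5.713

First evaluate x: 78.4 − 0.52(22.7)² + 0.059(3650) + 1.7(40) = 78.4 − 267.9508 + 215.35 + 68 = 93.7992.
∂x/∂p = −2·0.52·p = -23.608, so E_p = -23.608·(22.7/93.7992) ≈ -5.713.
|E_p| > 1: demand is elastic.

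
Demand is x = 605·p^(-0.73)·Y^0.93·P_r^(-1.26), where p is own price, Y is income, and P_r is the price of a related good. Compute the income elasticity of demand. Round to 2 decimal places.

For a Cobb–Douglas (constant-elasticity) form x = A·Y^α·…, the elasticity with respect to Y equals the exponent α at every point.
Here the exponent on Y is 0.93, so the income elasticity of demand is 0.93.

0.93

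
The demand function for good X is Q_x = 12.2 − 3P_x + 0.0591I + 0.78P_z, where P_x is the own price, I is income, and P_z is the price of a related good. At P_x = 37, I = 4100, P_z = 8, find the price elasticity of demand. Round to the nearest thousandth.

Substituting, Q_x = 12.2 − 3(37) + 0.0591(4100) + 0.78(8) = 12.2 − 111 + 242.31 + 6.24 = 149.75.
∂Q_x/∂P_x = −3, so E_p = (−3)·(37/149.75) ≈ -0.741.
|E_p| < 1: demand is inelastic.

-0.741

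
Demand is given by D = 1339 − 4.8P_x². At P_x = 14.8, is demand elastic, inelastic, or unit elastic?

At P_x = 14.8, D = 287.608.
dD/dP_x = −2·4.8·P_x = −142.08.
Point elasticity E = (dD/dP_x)·(P_x/D) = -142.08 × 14.8/287.608 ≈ -7.311.
|E| ≈ 7.311 > 1, so demand is elastic.

elastic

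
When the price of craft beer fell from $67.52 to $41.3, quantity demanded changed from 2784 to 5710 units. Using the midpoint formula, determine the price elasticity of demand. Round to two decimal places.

-1.43

%Δq = (5710 − 2784)/[(2784 + 5710)/2] = 2926/4247 ≈ 0.6890.
%ΔP = (41.3 − 67.52)/[(67.52 + 41.3)/2] = -26.22/54.41 ≈ -0.4819.
Arc elasticity E = %Δq/%ΔP ≈ 0.6890/-0.4819 ≈ -1.43.
|E| > 1: demand is elastic over this range.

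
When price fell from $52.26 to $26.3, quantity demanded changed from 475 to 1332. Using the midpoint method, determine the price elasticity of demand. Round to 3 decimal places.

%Δq = (1332 − 475)/[(475 + 1332)/2] = 857/903.5 ≈ 0.9485.
%ΔP = (26.3 − 52.26)/[(52.26 + 26.3)/2] = -25.96/39.28 ≈ -0.6609.
Arc elasticity E = %Δq/%ΔP ≈ 0.9485/-0.6609 ≈ -1.435.
|E| > 1: demand is elastic over this range.

-1.435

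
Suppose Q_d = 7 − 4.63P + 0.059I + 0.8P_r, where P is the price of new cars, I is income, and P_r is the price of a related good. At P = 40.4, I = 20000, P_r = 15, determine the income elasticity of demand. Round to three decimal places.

1.166

Evaluating quantity at (P, I, P_r) gives Q_d = 7 − 4.63(40.4) + 0.059(20000) + 0.8(15) = 7 − 187.052 + 1180 + 12 = 1011.948.
∂Q_d/∂I = +0.059, so E_I = 0.059·(20000/1011.948) ≈ 1.166.
E_I > 1: normal good (luxury).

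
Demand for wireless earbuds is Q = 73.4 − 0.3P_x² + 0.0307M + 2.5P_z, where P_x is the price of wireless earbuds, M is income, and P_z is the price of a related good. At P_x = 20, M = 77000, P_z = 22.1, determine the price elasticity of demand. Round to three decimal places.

At the given point, Q = 73.4 − 0.3(20)² + 0.0307(77000) + 2.5(22.1) = 73.4 − 120 + 2363.9 + 55.25 = 2372.55.
∂Q/∂P_x = −2·0.3·P_x = -12, so E_p = -12·(20/2372.55) ≈ -0.101.
|E_p| < 1: demand is inelastic.

-0.101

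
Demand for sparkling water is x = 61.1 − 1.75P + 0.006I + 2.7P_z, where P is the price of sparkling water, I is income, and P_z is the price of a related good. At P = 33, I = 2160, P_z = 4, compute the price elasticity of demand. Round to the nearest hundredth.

-2.13

x = 61.1 − 1.75(33) + 0.006(2160) + 2.7(4) = 61.1 − 57.75 + 12.96 + 10.8 = 27.11.
∂x/∂P = −1.75, so E_p = (−1.75)·(33/27.11) ≈ -2.13.
|E_p| > 1: demand is elastic.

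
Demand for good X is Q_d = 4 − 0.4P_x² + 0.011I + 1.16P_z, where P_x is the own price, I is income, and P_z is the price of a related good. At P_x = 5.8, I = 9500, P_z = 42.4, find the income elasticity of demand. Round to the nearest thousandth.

0.725

Evaluating quantity at (P_x, I, P_z) gives Q_d = 4 − 0.4(5.8)² + 0.011(9500) + 1.16(42.4) = 4 − 13.456 + 104.5 + 49.184 = 144.228.
∂Q_d/∂I = +0.011, so E_I = 0.011·(9500/144.228) ≈ 0.725.
E_I ∈ (0,1): normal good (necessity).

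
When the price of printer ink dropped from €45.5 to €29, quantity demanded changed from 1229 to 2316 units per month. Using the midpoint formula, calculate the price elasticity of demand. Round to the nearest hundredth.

-1.38

%Δq = (2316 − 1229)/[(1229 + 2316)/2] = 1087/1772.5 ≈ 0.6133.
%ΔP = (29 − 45.5)/[(45.5 + 29)/2] = -16.5/37.25 ≈ -0.4430.
Arc elasticity E = %Δq/%ΔP ≈ 0.6133/-0.4430 ≈ -1.38.
|E| > 1: demand is elastic over this range.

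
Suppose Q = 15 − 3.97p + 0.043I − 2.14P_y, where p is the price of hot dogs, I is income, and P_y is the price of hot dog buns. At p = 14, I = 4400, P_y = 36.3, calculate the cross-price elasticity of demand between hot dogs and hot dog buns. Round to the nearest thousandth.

-1.095

First evaluate Q: 15 − 3.97(14) + 0.043(4400) − 2.14(36.3) = 15 − 55.58 + 189.2 − 77.682 = 70.938.
∂Q/∂P_y = −2.14, so E_xy = -2.14·(36.3/70.938) ≈ -1.095.
E_xy < 0: the goods are complements.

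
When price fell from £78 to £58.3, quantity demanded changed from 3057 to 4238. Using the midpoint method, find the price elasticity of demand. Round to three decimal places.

%ΔQ = (4238 − 3057)/[(3057 + 4238)/2] = 1181/3647.5 ≈ 0.3238.
%ΔP = (58.3 − 78)/[(78 + 58.3)/2] = -19.7/68.15 ≈ -0.2891.
Arc elasticity E = %ΔQ/%ΔP ≈ 0.3238/-0.2891 ≈ -1.120.
|E| > 1: demand is elastic over this range.

-1.120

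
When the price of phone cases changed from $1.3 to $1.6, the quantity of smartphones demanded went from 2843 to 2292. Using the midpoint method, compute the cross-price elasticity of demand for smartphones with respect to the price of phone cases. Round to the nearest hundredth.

-1.04

%ΔQ_x = (2292 − 2843)/[(2843+2292)/2] = -551/2567.5 ≈ -0.2146.
%ΔP_y = (1.6 − 1.3)/[(1.3+1.6)/2] ≈ 0.2069.
E_xy = -0.2146/0.2069 ≈ -1.04.
E_xy < 0, so smartphones and phone cases are complements.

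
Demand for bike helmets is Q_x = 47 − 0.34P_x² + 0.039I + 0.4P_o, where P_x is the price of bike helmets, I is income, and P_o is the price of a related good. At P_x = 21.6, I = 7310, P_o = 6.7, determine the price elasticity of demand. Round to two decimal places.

Evaluating quantity at (P_x, I, P_o) gives Q_x = 47 − 0.34(21.6)² + 0.039(7310) + 0.4(6.7) = 47 − 158.6304 + 285.09 + 2.68 = 176.1396.
∂Q_x/∂P_x = −2·0.34·P_x = -14.688, so E_p = -14.688·(21.6/176.1396) ≈ -1.80.
|E_p| > 1: demand is elastic.

-1.80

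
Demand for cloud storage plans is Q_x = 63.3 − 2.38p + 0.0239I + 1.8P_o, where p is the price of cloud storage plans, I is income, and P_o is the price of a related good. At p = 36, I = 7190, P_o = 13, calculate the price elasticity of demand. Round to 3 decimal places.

Substituting, Q_x = 63.3 − 2.38(36) + 0.0239(7190) + 1.8(13) = 63.3 − 85.68 + 171.841 + 23.4 = 172.861.
∂Q_x/∂p = −2.38, so E_p = (−2.38)·(36/172.861) ≈ -0.496.
|E_p| < 1: demand is inelastic.

-0.496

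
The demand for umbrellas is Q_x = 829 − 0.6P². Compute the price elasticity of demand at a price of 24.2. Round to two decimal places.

-1.47

At P = 24.2, Q_x = 477.616.
dQ_x/dP = −2·0.6·P = −29.04.
Point elasticity E = (dQ_x/dP)·(P/Q_x) = -29.04 × 24.2/477.616 ≈ -1.47.
|E| > 1, so demand is elastic at this price.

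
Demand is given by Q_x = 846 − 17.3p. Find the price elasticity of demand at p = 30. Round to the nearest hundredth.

-1.59

At p = 30, Q_x = 327.
dQ_x/dp = −17.3.
Point elasticity E = (dQ_x/dp)·(p/Q_x) = -17.3 × 30/327 ≈ -1.59.
|E| > 1, so demand is elastic at this price.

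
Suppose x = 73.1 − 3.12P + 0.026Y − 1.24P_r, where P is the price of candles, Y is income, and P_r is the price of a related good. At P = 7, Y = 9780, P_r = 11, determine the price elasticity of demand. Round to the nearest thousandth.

-0.075

Substituting, x = 73.1 − 3.12(7) + 0.026(9780) − 1.24(11) = 73.1 − 21.84 + 254.28 − 13.64 = 291.9.
∂x/∂P = −3.12, so E_p = (−3.12)·(7/291.9) ≈ -0.075.
|E_p| < 1: demand is inelastic.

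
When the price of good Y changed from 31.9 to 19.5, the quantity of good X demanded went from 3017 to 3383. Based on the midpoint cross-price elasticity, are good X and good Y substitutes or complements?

complements

%ΔQ_x = (3383 − 3017)/[(3017+3383)/2] = 366/3200 ≈ 0.1144.
%ΔP_y = (19.5 − 31.9)/[(31.9+19.5)/2] ≈ -0.4825.
E_xy = 0.1144/-0.4825 ≈ -0.237.
E_xy < 0, so the goods are complements.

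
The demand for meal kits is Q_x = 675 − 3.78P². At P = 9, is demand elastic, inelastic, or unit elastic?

elastic

At P = 9, Q_x = 368.82.
dQ_x/dP = −2·3.78·P = −68.04.
Point elasticity E = (dQ_x/dP)·(P/Q_x) = -68.04 × 9/368.82 ≈ -1.660.
|E| ≈ 1.660 > 1, so demand is elastic.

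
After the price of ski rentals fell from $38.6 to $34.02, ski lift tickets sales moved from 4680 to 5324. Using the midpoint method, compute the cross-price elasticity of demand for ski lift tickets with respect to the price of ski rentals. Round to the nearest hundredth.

%ΔQ_x = (5324 − 4680)/[(4680+5324)/2] = 644/5002 ≈ 0.1287.
%ΔP_y = (34.02 − 38.6)/[(38.6+34.02)/2] ≈ -0.1261.
E_xy = 0.1287/-0.1261 ≈ -1.02.
E_xy < 0, so ski lift tickets and ski rentals are complements.

-1.02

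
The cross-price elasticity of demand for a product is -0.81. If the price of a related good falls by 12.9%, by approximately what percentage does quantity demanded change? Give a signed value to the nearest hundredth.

10.45

%ΔQ ≈ E × %ΔP_y = (-0.81) × (-12.9%) ≈ 10.45%.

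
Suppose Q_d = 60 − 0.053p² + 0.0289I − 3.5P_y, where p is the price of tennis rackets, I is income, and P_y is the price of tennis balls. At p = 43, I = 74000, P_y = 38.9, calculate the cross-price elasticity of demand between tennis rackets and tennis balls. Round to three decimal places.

Evaluating quantity at (p, I, P_y) gives Q_d = 60 − 0.053(43)² + 0.0289(74000) − 3.5(38.9) = 60 − 97.997 + 2138.6 − 136.15 = 1964.453.
∂Q_d/∂P_y = −3.5, so E_xy = -3.5·(38.9/1964.453) ≈ -0.069.
E_xy < 0: the goods are complements.

-0.069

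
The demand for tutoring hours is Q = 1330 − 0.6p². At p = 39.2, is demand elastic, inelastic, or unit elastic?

elastic

At p = 39.2, Q = 408.016.
dQ/dp = −2·0.6·p = −47.04.
Point elasticity E = (dQ/dp)·(p/Q) = -47.04 × 39.2/408.016 ≈ -4.519.
|E| ≈ 4.519 > 1, so demand is elastic.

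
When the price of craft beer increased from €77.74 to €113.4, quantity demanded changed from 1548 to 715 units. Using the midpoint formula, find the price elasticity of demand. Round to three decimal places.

%ΔQ = (715 − 1548)/[(1548 + 715)/2] = -833/1131.5 ≈ -0.7362.
%ΔP = (113.4 − 77.74)/[(77.74 + 113.4)/2] = 35.66/95.57 ≈ 0.3731.
Arc elasticity E = %ΔQ/%ΔP ≈ -0.7362/0.3731 ≈ -1.973.
|E| > 1: demand is elastic over this range.

-1.973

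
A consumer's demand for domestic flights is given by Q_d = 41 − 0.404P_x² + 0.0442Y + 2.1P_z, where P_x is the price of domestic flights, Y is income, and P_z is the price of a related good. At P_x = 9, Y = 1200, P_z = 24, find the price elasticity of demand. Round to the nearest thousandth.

-0.586

Q_d = 41 − 0.404(9)² + 0.0442(1200) + 2.1(24) = 41 − 32.724 + 53.04 + 50.4 = 111.716.
∂Q_d/∂P_x = −2·0.404·P_x = -7.272, so E_p = -7.272·(9/111.716) ≈ -0.586.
|E_p| < 1: demand is inelastic.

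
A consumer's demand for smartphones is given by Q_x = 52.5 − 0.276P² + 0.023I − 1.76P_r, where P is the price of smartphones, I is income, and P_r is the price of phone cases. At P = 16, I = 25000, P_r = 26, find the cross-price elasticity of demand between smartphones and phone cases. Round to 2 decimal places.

Substituting, Q_x = 52.5 − 0.276(16)² + 0.023(25000) − 1.76(26) = 52.5 − 70.656 + 575 − 45.76 = 511.084.
∂Q_x/∂P_r = −1.76, so E_xy = -1.76·(26/511.084) ≈ -0.09.
E_xy < 0: the goods are complements.

-0.09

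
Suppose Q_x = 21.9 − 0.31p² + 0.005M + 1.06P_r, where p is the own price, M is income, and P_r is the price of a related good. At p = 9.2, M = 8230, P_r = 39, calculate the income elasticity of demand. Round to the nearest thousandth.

At the given point, Q_x = 21.9 − 0.31(9.2)² + 0.005(8230) + 1.06(39) = 21.9 − 26.2384 + 41.15 + 41.34 = 78.1516.
∂Q_x/∂M = +0.005, so E_I = 0.005·(8230/78.1516) ≈ 0.527.
E_I ∈ (0,1): normal good (necessity).

0.527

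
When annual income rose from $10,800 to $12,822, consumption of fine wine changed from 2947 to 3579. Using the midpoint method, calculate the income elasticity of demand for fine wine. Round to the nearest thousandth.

1.131

%ΔQ = (3579 − 2947)/[(2947+3579)/2] = 632/3263 ≈ 0.1937.
%ΔY = (12,822 − 10,800)/[(10,800+12,822)/2] = 2022/11811 ≈ 0.1712.
E_I = %ΔQ/%ΔY ≈ 1.131.
E_I > 1: normal good (luxury).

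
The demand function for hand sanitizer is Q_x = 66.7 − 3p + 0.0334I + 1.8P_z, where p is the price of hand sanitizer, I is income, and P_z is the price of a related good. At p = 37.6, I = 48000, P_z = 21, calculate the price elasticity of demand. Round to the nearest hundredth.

-0.07

Evaluating quantity at (p, I, P_z) gives Q_x = 66.7 − 3(37.6) + 0.0334(48000) + 1.8(21) = 66.7 − 112.8 + 1603.2 + 37.8 = 1594.9.
∂Q_x/∂p = −3, so E_p = (−3)·(37.6/1594.9) ≈ -0.07.
|E_p| < 1: demand is inelastic.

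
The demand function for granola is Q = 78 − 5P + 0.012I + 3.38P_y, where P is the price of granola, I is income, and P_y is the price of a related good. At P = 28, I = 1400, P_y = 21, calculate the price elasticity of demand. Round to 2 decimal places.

Evaluating quantity at (P, I, P_y) gives Q = 78 − 5(28) + 0.012(1400) + 3.38(21) = 78 − 140 + 16.8 + 70.98 = 25.78.
∂Q/∂P = −5, so E_p = (−5)·(28/25.78) ≈ -5.43.
|E_p| > 1: demand is elastic.

-5.43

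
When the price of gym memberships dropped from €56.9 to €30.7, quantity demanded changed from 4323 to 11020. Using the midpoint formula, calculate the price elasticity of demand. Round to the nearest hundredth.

%Δq = (11020 − 4323)/[(4323 + 11020)/2] = 6697/7671.5 ≈ 0.8730.
%ΔP = (30.7 − 56.9)/[(56.9 + 30.7)/2] = -26.2/43.8 ≈ -0.5982.
Arc elasticity E = %Δq/%ΔP ≈ 0.8730/-0.5982 ≈ -1.46.
|E| > 1: demand is elastic over this range.

-1.46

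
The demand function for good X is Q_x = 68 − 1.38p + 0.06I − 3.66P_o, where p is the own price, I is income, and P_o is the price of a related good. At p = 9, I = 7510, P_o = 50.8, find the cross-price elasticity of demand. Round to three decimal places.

Substituting, Q_x = 68 − 1.38(9) + 0.06(7510) − 3.66(50.8) = 68 − 12.42 + 450.6 − 185.928 = 320.252.
∂Q_x/∂P_o = −3.66, so E_xy = -3.66·(50.8/320.252) ≈ -0.581.
E_xy < 0: the goods are complements.

-0.581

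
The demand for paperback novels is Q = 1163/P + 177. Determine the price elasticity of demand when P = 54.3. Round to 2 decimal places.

-0.11

At P = 54.3, Q = 198.418.
dQ/dP = −1163/P² = −0.3944.
Point elasticity E = (dQ/dP)·(P/Q) = -0.3944 × 54.3/198.418 ≈ -0.11.
|E| < 1, so demand is inelastic at this price.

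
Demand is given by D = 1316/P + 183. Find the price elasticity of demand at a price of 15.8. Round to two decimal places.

At P = 15.8, D = 266.2911.
dD/dP = −1316/P² = −5.2716.
Point elasticity E = (dD/dP)·(P/D) = -5.2716 × 15.8/266.2911 ≈ -0.31.
|E| < 1, so demand is inelastic at this price.

-0.31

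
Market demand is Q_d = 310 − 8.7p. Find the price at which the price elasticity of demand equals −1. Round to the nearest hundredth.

17.82

For linear demand Q_d = a − bp, E = −bp/(a − bp). |E| = 1 ⇒ bp = a − bp ⇒ p = a/(2b).
p = 310/(2·8.7) ≈ 17.82.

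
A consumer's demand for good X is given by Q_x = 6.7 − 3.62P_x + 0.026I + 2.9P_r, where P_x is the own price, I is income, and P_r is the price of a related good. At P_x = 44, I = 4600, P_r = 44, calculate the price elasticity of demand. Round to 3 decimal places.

Q_x = 6.7 − 3.62(44) + 0.026(4600) + 2.9(44) = 6.7 − 159.28 + 119.6 + 127.6 = 94.62.
∂Q_x/∂P_x = −3.62, so E_p = (−3.62)·(44/94.62) ≈ -1.683.
|E_p| > 1: demand is elastic.

-1.683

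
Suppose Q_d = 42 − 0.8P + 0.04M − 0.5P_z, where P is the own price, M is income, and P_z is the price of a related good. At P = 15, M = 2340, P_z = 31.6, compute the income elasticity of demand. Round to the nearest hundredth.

At the given point, Q_d = 42 − 0.8(15) + 0.04(2340) − 0.5(31.6) = 42 − 12 + 93.6 − 15.8 = 107.8.
∂Q_d/∂M = +0.04, so E_I = 0.04·(2340/107.8) ≈ 0.87.
E_I ∈ (0,1): normal good (necessity).

0.87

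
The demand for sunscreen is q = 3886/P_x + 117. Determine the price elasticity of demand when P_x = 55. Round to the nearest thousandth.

-0.377

At P_x = 55, q = 187.6545.
dq/dP_x = −3886/P_x² = −1.2846.
Point elasticity E = (dq/dP_x)·(P_x/q) = -1.2846 × 55/187.6545 ≈ -0.377.
|E| < 1, so demand is inelastic at this price.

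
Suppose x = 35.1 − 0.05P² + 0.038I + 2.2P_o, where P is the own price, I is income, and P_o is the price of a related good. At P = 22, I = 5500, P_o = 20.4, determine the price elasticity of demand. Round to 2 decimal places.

-0.18

x = 35.1 − 0.05(22)² + 0.038(5500) + 2.2(20.4) = 35.1 − 24.2 + 209 + 44.88 = 264.78.
∂x/∂P = −2·0.05·P = -2.2, so E_p = -2.2·(22/264.78) ≈ -0.18.
|E_p| < 1: demand is inelastic.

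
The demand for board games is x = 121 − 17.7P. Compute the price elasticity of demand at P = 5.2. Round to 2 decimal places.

-3.18

At P = 5.2, x = 28.96.
dx/dP = −17.7.
Point elasticity E = (dx/dP)·(P/x) = -17.7 × 5.2/28.96 ≈ -3.18.
|E| > 1, so demand is elastic at this price.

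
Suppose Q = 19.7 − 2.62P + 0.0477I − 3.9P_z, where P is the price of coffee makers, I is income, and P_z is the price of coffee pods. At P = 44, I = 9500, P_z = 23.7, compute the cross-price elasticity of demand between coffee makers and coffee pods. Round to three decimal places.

-0.349

Q = 19.7 − 2.62(44) + 0.0477(9500) − 3.9(23.7) = 19.7 − 115.28 + 453.15 − 92.43 = 265.14.
∂Q/∂P_z = −3.9, so E_xy = -3.9·(23.7/265.14) ≈ -0.349.
E_xy < 0: the goods are complements.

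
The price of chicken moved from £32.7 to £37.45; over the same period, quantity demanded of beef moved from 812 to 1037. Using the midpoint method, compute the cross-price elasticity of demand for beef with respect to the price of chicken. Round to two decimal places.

1.80

%ΔQ_x = (1037 − 812)/[(812+1037)/2] = 225/924.5 ≈ 0.2434.
%ΔP_y = (37.45 − 32.7)/[(32.7+37.45)/2] ≈ 0.1354.
E_xy = 0.2434/0.1354 ≈ 1.80.
E_xy > 0, so beef and chicken are substitutes.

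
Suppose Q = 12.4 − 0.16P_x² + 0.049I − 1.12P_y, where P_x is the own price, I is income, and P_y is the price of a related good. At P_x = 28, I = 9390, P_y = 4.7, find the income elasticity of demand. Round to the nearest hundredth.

1.35

Substituting, Q = 12.4 − 0.16(28)² + 0.049(9390) − 1.12(4.7) = 12.4 − 125.44 + 460.11 − 5.264 = 341.806.
∂Q/∂I = +0.049, so E_I = 0.049·(9390/341.806) ≈ 1.35.
E_I > 1: normal good (luxury).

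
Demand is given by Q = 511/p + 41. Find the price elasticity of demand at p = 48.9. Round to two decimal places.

-0.20

At p = 48.9, Q = 51.4499.
dQ/dp = −511/p² = −0.2137.
Point elasticity E = (dQ/dp)·(p/Q) = -0.2137 × 48.9/51.4499 ≈ -0.20.
|E| < 1, so demand is inelastic at this price.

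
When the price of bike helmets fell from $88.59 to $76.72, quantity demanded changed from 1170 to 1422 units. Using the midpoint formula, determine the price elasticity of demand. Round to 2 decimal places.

-1.35

%Δq = (1422 − 1170)/[(1170 + 1422)/2] = 252/1296 ≈ 0.1944.
%ΔP = (76.72 − 88.59)/[(88.59 + 76.72)/2] = -11.87/82.655 ≈ -0.1436.
Arc elasticity E = %Δq/%ΔP ≈ 0.1944/-0.1436 ≈ -1.35.
|E| > 1: demand is elastic over this range.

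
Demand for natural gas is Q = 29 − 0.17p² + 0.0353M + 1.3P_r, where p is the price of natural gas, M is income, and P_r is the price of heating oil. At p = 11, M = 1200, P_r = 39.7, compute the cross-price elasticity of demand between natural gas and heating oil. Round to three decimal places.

0.504

Substituting, Q = 29 − 0.17(11)² + 0.0353(1200) + 1.3(39.7) = 29 − 20.57 + 42.36 + 51.61 = 102.4.
∂Q/∂P_r = +1.3, so E_xy = 1.3·(39.7/102.4) ≈ 0.504.
E_xy > 0: the goods are substitutes.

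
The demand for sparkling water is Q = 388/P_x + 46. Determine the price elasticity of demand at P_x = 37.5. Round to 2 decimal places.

At P_x = 37.5, Q = 56.3467.
dQ/dP_x = −388/P_x² = −0.2759.
Point elasticity E = (dQ/dP_x)·(P_x/Q) = -0.2759 × 37.5/56.3467 ≈ -0.18.
|E| < 1, so demand is inelastic at this price.

-0.18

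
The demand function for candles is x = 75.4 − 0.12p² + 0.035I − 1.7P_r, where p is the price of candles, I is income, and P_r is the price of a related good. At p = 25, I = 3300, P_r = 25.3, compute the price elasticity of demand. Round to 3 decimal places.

-2.058

Evaluating quantity at (p, I, P_r) gives x = 75.4 − 0.12(25)² + 0.035(3300) − 1.7(25.3) = 75.4 − 75 + 115.5 − 43.01 = 72.89.
∂x/∂p = −2·0.12·p = -6, so E_p = -6·(25/72.89) ≈ -2.058.
|E_p| > 1: demand is elastic.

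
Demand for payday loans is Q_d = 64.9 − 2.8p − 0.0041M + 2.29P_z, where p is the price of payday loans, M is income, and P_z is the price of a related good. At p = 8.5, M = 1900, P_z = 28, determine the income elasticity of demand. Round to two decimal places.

-0.08

Q_d = 64.9 − 2.8(8.5) − 0.0041(1900) + 2.29(28) = 64.9 − 23.8 − 7.79 + 64.12 = 97.43.
∂Q_d/∂M = −0.0041, so E_I = -0.0041·(1900/97.43) ≈ -0.08.
E_I < 0: inferior good.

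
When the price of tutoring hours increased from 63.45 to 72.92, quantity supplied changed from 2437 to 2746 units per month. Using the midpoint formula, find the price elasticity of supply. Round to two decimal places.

0.86

%ΔQ = (2746 − 2437)/[(2437 + 2746)/2] = 309/2591.5 ≈ 0.1192.
%Δp = (72.92 − 63.45)/[(63.45 + 72.92)/2] = 9.47/68.185 ≈ 0.1389.
Arc elasticity E = %ΔQ/%Δp ≈ 0.1192/0.1389 ≈ 0.86.
|E| < 1: supply is inelastic over this range.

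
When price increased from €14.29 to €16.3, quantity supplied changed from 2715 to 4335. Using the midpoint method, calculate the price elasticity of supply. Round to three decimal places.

%ΔQ = (4335 − 2715)/[(2715 + 4335)/2] = 1620/3525 ≈ 0.4596.
%Δp = (16.3 − 14.29)/[(14.29 + 16.3)/2] = 2.01/15.295 ≈ 0.1314.
Arc elasticity E = %ΔQ/%Δp ≈ 0.4596/0.1314 ≈ 3.497.
|E| > 1: supply is elastic over this range.

3.497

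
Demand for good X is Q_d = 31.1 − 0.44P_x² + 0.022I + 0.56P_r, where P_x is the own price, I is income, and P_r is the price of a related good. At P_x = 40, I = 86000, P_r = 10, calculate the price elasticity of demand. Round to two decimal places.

-1.15

Q_d = 31.1 − 0.44(40)² + 0.022(86000) + 0.56(10) = 31.1 − 704 + 1892 + 5.6 = 1224.7.
∂Q_d/∂P_x = −2·0.44·P_x = -35.2, so E_p = -35.2·(40/1224.7) ≈ -1.15.
|E_p| > 1: demand is elastic.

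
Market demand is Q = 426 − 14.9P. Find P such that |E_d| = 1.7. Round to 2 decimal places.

Set −bP/(a − bP) = −1.7 ⇒ bP = 1.7(a − bP) ⇒ bP(1+1.7) = 1.7·a.
P = 1.7·426/(14.9·2.7) ≈ 18.00.

18.00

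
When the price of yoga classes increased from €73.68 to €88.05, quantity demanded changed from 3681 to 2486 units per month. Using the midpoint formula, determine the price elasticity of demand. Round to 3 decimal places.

%Δq = (2486 − 3681)/[(3681 + 2486)/2] = -1195/3083.5 ≈ -0.3875.
%Δp = (88.05 − 73.68)/[(73.68 + 88.05)/2] = 14.37/80.865 ≈ 0.1777.
Arc elasticity E = %Δq/%Δp ≈ -0.3875/0.1777 ≈ -2.181.
|E| > 1: demand is elastic over this range.

-2.181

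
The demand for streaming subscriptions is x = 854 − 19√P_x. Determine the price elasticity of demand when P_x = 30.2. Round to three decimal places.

-0.070

At P_x = 30.2, x = 749.5864.
dx/dP_x = −19/(2√P_x) = −19/(2·5.4955).
Point elasticity E = (dx/dP_x)·(P_x/x) = -1.7287 × 30.2/749.5864 ≈ -0.070.
|E| < 1, so demand is inelastic at this price.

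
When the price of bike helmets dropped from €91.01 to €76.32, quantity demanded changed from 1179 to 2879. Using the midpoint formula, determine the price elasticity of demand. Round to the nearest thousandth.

%ΔQ = (2879 − 1179)/[(1179 + 2879)/2] = 1700/2029 ≈ 0.8379.
%Δp = (76.32 − 91.01)/[(91.01 + 76.32)/2] = -14.69/83.665 ≈ -0.1756.
Arc elasticity E = %ΔQ/%Δp ≈ 0.8379/-0.1756 ≈ -4.772.
|E| > 1: demand is elastic over this range.

-4.772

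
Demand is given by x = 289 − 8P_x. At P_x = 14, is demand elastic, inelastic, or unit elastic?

At P_x = 14, x = 177.
dx/dP_x = −8.
Point elasticity E = (dx/dP_x)·(P_x/x) = -8 × 14/177 ≈ -0.633.
|E| ≈ 0.633 < 1, so demand is inelastic.

inelastic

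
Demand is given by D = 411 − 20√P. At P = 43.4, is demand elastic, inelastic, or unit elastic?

At P = 43.4, D = 279.2426.
dD/dP = −20/(2√P) = −20/(2·6.5879).
Point elasticity E = (dD/dP)·(P/D) = -1.5179 × 43.4/279.2426 ≈ -0.236.
|E| ≈ 0.236 < 1, so demand is inelastic.

inelastic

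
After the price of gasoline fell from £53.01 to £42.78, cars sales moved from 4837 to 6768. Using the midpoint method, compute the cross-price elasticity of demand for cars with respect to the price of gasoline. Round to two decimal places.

-1.56

%ΔQ_x = (6768 − 4837)/[(4837+6768)/2] = 1931/5802.5 ≈ 0.3328.
%ΔP_y = (42.78 − 53.01)/[(53.01+42.78)/2] ≈ -0.2136.
E_xy = 0.3328/-0.2136 ≈ -1.56.
E_xy < 0, so cars and gasoline are complements.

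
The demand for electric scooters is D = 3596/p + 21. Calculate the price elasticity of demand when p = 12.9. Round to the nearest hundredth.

-0.93

At p = 12.9, D = 299.7597.
dD/dp = −3596/p² = −21.6093.
Point elasticity E = (dD/dp)·(p/D) = -21.6093 × 12.9/299.7597 ≈ -0.93.
|E| < 1, so demand is inelastic at this price.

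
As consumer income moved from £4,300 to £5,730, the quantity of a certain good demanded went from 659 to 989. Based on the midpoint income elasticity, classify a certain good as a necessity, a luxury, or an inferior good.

luxury

%ΔQ = (989 − 659)/[(659+989)/2] = 330/824 ≈ 0.4005.
%ΔM = (5,730 − 4,300)/[(4,300+5,730)/2] = 1430/5015 ≈ 0.2851.
E_I = %ΔQ/%ΔM ≈ 1.404.
E_I > 1: normal good (luxury).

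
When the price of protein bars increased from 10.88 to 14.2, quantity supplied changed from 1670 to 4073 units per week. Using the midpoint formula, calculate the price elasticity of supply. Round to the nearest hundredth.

%ΔQ = (4073 − 1670)/[(1670 + 4073)/2] = 2403/2871.5 ≈ 0.8368.
%ΔP = (14.2 − 10.88)/[(10.88 + 14.2)/2] = 3.32/12.54 ≈ 0.2648.
Arc elasticity E = %ΔQ/%ΔP ≈ 0.8368/0.2648 ≈ 3.16.
|E| > 1: supply is elastic over this range.

3.16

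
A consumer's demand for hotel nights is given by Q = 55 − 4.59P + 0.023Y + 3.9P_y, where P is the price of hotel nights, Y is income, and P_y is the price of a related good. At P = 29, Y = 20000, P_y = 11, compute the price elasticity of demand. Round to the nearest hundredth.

Substituting, Q = 55 − 4.59(29) + 0.023(20000) + 3.9(11) = 55 − 133.11 + 460 + 42.9 = 424.79.
∂Q/∂P = −4.59, so E_p = (−4.59)·(29/424.79) ≈ -0.31.
|E_p| < 1: demand is inelastic.

-0.31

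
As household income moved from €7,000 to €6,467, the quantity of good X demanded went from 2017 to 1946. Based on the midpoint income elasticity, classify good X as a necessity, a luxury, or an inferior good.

necessity

%ΔQ = (1946 − 2017)/[(2017+1946)/2] = -71/1981.5 ≈ -0.0358.
%ΔY = (6,467 − 7,000)/[(7,000+6,467)/2] = -533/6733.5 ≈ -0.0792.
E_I = %ΔQ/%ΔY ≈ 0.453.
E_I ∈ (0,1): normal good (necessity).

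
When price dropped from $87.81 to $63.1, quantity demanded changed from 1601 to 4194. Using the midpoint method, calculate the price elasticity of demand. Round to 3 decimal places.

-2.733

%ΔQ = (4194 − 1601)/[(1601 + 4194)/2] = 2593/2897.5 ≈ 0.8949.
%ΔP = (63.1 − 87.81)/[(87.81 + 63.1)/2] = -24.71/75.455 ≈ -0.3275.
Arc elasticity E = %ΔQ/%ΔP ≈ 0.8949/-0.3275 ≈ -2.733.
|E| > 1: demand is elastic over this range.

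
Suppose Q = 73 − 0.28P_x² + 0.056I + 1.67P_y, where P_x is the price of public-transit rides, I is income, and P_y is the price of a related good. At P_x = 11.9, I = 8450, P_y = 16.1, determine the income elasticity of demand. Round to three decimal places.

0.887

At the given point, Q = 73 − 0.28(11.9)² + 0.056(8450) + 1.67(16.1) = 73 − 39.6508 + 473.2 + 26.887 = 533.4362.
∂Q/∂I = +0.056, so E_I = 0.056·(8450/533.4362) ≈ 0.887.
E_I ∈ (0,1): normal good (necessity).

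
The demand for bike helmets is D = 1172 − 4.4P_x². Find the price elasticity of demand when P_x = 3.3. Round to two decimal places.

At P_x = 3.3, D = 1124.084.
dD/dP_x = −2·4.4·P_x = −29.04.
Point elasticity E = (dD/dP_x)·(P_x/D) = -29.04 × 3.3/1124.084 ≈ -0.09.
|E| < 1, so demand is inelastic at this price.

-0.09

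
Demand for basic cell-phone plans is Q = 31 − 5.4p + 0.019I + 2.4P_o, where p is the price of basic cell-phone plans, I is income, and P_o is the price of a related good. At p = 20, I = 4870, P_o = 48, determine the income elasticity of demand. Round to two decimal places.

0.71

At the given point, Q = 31 − 5.4(20) + 0.019(4870) + 2.4(48) = 31 − 108 + 92.53 + 115.2 = 130.73.
∂Q/∂I = +0.019, so E_I = 0.019·(4870/130.73) ≈ 0.71.
E_I ∈ (0,1): normal good (necessity).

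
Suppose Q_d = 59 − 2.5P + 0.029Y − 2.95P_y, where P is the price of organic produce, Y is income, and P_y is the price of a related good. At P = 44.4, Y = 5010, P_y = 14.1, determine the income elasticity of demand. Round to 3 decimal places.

2.811

First evaluate Q_d: 59 − 2.5(44.4) + 0.029(5010) − 2.95(14.1) = 59 − 111 + 145.29 − 41.595 = 51.695.
∂Q_d/∂Y = +0.029, so E_I = 0.029·(5010/51.695) ≈ 2.811.
E_I > 1: normal good (luxury).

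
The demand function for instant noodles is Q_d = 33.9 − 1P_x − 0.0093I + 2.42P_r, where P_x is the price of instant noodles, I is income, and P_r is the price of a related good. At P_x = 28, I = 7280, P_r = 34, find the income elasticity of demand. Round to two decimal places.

-3.31

Evaluating quantity at (P_x, I, P_r) gives Q_d = 33.9 − 1(28) − 0.0093(7280) + 2.42(34) = 33.9 − 28 − 67.704 + 82.28 = 20.476.
∂Q_d/∂I = −0.0093, so E_I = -0.0093·(7280/20.476) ≈ -3.31.
E_I < 0: inferior good.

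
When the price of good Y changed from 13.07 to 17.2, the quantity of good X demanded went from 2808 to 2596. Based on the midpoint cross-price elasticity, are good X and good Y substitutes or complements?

%ΔQ_x = (2596 − 2808)/[(2808+2596)/2] = -212/2702 ≈ -0.0785.
%ΔP_y = (17.2 − 13.07)/[(13.07+17.2)/2] ≈ 0.2729.
E_xy = -0.0785/0.2729 ≈ -0.288.
E_xy < 0, so the goods are complements.

complements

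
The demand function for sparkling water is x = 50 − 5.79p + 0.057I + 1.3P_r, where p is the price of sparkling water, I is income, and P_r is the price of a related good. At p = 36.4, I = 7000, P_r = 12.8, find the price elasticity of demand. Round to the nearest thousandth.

At the given point, x = 50 − 5.79(36.4) + 0.057(7000) + 1.3(12.8) = 50 − 210.756 + 399 + 16.64 = 254.884.
∂x/∂p = −5.79, so E_p = (−5.79)·(36.4/254.884) ≈ -0.827.
|E_p| < 1: demand is inelastic.

-0.827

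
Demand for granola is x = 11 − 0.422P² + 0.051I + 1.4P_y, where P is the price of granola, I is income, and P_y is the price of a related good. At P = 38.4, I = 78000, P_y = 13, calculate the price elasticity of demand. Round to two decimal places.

Substituting, x = 11 − 0.422(38.4)² + 0.051(78000) + 1.4(13) = 11 − 622.2643 + 3978 + 18.2 = 3384.9357.
∂x/∂P = −2·0.422·P = -32.4096, so E_p = -32.4096·(38.4/3384.9357) ≈ -0.37.
|E_p| < 1: demand is inelastic.

-0.37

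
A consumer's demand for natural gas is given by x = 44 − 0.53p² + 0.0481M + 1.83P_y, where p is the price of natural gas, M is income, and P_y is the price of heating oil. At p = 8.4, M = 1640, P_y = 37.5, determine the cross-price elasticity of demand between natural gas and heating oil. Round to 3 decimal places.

0.445

First evaluate x: 44 − 0.53(8.4)² + 0.0481(1640) + 1.83(37.5) = 44 − 37.3968 + 78.884 + 68.625 = 154.1122.
∂x/∂P_y = +1.83, so E_xy = 1.83·(37.5/154.1122) ≈ 0.445.
E_xy > 0: the goods are substitutes.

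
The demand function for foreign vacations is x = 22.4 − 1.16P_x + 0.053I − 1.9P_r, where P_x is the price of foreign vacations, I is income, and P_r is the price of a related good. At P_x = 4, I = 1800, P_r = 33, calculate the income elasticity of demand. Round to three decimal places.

Evaluating quantity at (P_x, I, P_r) gives x = 22.4 − 1.16(4) + 0.053(1800) − 1.9(33) = 22.4 − 4.64 + 95.4 − 62.7 = 50.46.
∂x/∂I = +0.053, so E_I = 0.053·(1800/50.46) ≈ 1.891.
E_I > 1: normal good (luxury).

1.891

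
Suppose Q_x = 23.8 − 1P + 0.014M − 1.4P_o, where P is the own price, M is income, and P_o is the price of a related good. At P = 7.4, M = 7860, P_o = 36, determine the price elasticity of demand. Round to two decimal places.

Substituting, Q_x = 23.8 − 1(7.4) + 0.014(7860) − 1.4(36) = 23.8 − 7.4 + 110.04 − 50.4 = 76.04.
∂Q_x/∂P = −1, so E_p = (−1)·(7.4/76.04) ≈ -0.10.
|E_p| < 1: demand is inelastic.

-0.10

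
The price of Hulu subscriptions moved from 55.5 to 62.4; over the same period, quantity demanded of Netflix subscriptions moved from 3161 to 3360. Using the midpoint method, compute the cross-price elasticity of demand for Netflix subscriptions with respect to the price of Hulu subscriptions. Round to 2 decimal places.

%ΔQ_x = (3360 − 3161)/[(3161+3360)/2] = 199/3260.5 ≈ 0.0610.
%ΔP_y = (62.4 − 55.5)/[(55.5+62.4)/2] ≈ 0.1170.
E_xy = 0.0610/0.1170 ≈ 0.52.
E_xy > 0, so Netflix subscriptions and Hulu subscriptions are substitutes.

0.52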